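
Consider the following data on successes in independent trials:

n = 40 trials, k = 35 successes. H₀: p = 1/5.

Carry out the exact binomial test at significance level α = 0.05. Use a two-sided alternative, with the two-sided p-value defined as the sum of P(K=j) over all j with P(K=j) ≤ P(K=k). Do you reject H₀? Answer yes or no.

reject H₀: yes

Exact binomial: n=40, k=35, p₀=1/5=0.2000
P(X=j) = C(n,j)·p₀^j·(1−p₀)^(n−j); p = Σ P(X=j) over j with P(X=j) ≤ P(X=35)
p-value (two-sided) = 0.00000
At α=0.05: p < α → reject H₀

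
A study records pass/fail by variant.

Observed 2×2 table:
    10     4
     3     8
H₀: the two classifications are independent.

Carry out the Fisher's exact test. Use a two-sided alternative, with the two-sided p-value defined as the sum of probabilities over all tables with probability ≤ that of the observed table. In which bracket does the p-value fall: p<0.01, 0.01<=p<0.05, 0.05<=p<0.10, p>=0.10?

Margins: r₁=14, r₂=11, c₁=13, c₂=12, n=25
p_obs = C(14,10)·C(11,3)/C(25,13); sum pmf over tables with pmf ≤ p_obs
p-value (two-sided) = 0.04718
→ bracket: 0.01<=p<0.05

p-value bracket: 0.01<=p<0.05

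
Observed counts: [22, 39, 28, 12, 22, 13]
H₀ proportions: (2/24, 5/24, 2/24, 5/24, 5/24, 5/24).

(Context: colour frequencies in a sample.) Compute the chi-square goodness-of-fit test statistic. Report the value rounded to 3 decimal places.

test statistic = 57.694

n = 136; E_i = n·p_i = [11.33, 28.33, 11.33, 28.33, 28.33, 28.33]
χ² = (22−11.33)²/11.33 + (39−28.33)²/28.33 + (28−11.33)²/11.33 + (12−28.33)²/28.33 + (22−28.33)²/28.33 + (13−28.33)²/28.33 = 57.6941
df = 5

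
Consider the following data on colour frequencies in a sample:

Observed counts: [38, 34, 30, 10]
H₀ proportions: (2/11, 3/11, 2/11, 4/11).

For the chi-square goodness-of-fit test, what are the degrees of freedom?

degrees of freedom = 3

df = k − 1 = 4 − 1 = 3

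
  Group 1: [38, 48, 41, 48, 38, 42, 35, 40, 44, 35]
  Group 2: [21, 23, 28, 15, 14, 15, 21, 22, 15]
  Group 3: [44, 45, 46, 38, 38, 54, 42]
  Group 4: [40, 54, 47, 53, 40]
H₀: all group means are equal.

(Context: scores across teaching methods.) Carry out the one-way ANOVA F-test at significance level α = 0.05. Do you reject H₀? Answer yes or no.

Group means [40.90, 19.33, 43.86, 46.80], grand mean 36.258
SSB = Σnᵢ(x̄ᵢ−x̄)² = 3753.378; SSW = ΣΣ(x−x̄ᵢ)² = 748.557
MSB = 3753.378/3 = 1251.1261; MSW = 748.557/27 = 27.7243
F = MSB/MSW = 45.1274
df = (3, 27)
p-value (upper-tail) = 0.00000
At α=0.05: p < α → reject H₀

reject H₀: yes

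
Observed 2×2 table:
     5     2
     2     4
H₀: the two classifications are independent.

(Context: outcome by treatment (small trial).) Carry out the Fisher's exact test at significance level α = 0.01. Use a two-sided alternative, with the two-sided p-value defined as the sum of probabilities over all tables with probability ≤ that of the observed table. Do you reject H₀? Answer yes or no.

reject H₀: no

Margins: r₁=7, r₂=6, c₁=7, c₂=6, n=13
p_obs = C(7,5)·C(6,2)/C(13,7); sum pmf over tables with pmf ≤ p_obs
p-value (two-sided) = 0.28613
At α=0.01: p ≥ α → fail to reject H₀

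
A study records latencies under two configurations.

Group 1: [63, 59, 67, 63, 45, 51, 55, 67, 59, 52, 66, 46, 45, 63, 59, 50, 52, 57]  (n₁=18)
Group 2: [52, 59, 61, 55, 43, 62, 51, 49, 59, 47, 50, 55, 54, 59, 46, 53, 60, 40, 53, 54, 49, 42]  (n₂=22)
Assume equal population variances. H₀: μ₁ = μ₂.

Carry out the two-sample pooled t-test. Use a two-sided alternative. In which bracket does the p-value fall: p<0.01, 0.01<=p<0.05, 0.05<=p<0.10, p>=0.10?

p-value bracket: 0.05<=p<0.10

x̄₁=56.611, s₁=7.461, n₁=18
x̄₂=52.409, s₂=6.269, n₂=22
s_p² = [17·7.461² + 21·6.269²]/38 = 46.6209
SE = √(s_p²·(1/18+1/22)) = 2.1701
t = (56.611−52.409)/2.1701 = 1.9364
df = 38
p-value (two-sided) = 0.06029
→ bracket: 0.05<=p<0.10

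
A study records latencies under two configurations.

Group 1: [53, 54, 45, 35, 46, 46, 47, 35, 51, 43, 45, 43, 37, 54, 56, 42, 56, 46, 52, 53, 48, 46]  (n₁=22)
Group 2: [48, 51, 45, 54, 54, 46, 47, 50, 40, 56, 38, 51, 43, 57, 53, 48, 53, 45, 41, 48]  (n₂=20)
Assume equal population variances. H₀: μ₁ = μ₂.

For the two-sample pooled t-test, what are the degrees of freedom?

degrees of freedom = 40

df = n₁ + n₂ − 2 = 22 + 20 − 2 = 40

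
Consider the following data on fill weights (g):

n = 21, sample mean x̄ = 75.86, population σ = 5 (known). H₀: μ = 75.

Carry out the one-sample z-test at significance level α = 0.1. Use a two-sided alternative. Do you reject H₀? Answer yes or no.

reject H₀: no

SE = σ/√n = 5/√21 = 1.0911
z = (x̄−μ₀)/SE = (75.86−75)/1.0911 = 0.7882
p-value (two-sided) = 0.43058
At α=0.1: p ≥ α → fail to reject H₀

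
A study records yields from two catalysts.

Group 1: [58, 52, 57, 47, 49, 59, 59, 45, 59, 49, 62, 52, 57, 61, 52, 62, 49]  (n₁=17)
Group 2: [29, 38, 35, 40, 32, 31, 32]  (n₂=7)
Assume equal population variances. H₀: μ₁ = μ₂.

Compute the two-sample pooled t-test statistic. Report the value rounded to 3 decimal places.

test statistic = 8.934

x̄₁=54.647, s₁=5.567, n₁=17
x̄₂=33.857, s₂=3.976, n₂=7
s_p² = [16·5.567² + 6·3.976²]/22 = 26.8518
SE = √(s_p²·(1/17+1/7)) = 2.3271
t = (54.647−33.857)/2.3271 = 8.9338
df = 22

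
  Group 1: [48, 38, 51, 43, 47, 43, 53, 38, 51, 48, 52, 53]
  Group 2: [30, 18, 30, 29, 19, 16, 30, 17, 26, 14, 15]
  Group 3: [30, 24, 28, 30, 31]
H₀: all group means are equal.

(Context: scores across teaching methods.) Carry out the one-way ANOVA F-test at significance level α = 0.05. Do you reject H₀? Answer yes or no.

reject H₀: yes

Group means [47.08, 22.18, 28.60], grand mean 34.000
SSB = Σnᵢ(x̄ᵢ−x̄)² = 3736.247; SSW = ΣΣ(x−x̄ᵢ)² = 811.753
MSB = 3736.247/2 = 1868.1235; MSW = 811.753/25 = 32.4701
F = MSB/MSW = 57.5336
df = (2, 25)
p-value (upper-tail) = 0.00000
At α=0.05: p < α → reject H₀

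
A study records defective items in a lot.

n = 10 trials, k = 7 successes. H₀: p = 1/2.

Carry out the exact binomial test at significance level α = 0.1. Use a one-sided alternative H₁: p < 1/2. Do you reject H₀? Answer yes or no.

Exact binomial: n=10, k=7, p₀=1/2=0.5000
P(X≤7) from Σ C(n,i)·p₀^i·(1−p₀)^(n−i)
p-value (one-sided, H₁ less) = 0.94531
At α=0.1: p ≥ α → fail to reject H₀

reject H₀: no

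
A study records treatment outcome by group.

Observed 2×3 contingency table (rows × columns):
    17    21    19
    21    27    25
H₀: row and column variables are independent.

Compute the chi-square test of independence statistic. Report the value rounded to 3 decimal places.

Row totals [57, 73], col totals [38, 48, 44], n=130
χ² = (17−16.66)²/16.66 + (21−21.05)²/21.05 + (19−19.29)²/19.29 + (21−21.34)²/21.34 + (27−26.95)²/26.95 + (25−24.71)²/24.71 = 0.0203
df = 2

test statistic = 0.020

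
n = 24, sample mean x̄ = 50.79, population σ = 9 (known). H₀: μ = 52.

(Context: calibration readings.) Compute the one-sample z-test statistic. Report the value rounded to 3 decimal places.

test statistic = -0.659

SE = σ/√n = 9/√24 = 1.8371
z = (x̄−μ₀)/SE = (50.79−52)/1.8371 = -0.6586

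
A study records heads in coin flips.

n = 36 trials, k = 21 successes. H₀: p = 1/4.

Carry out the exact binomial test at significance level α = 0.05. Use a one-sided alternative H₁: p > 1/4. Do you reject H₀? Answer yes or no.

Exact binomial: n=36, k=21, p₀=1/4=0.2500
P(X≥21) from Σ C(n,i)·p₀^i·(1−p₀)^(n−i)
p-value (one-sided, H₁ greater) = 0.00002
At α=0.05: p < α → reject H₀

reject H₀: yes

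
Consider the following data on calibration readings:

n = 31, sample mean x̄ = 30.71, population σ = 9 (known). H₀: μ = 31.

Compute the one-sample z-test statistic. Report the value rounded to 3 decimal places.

SE = σ/√n = 9/√31 = 1.6164
z = (x̄−μ₀)/SE = (30.71−31)/1.6164 = -0.1794

test statistic = -0.179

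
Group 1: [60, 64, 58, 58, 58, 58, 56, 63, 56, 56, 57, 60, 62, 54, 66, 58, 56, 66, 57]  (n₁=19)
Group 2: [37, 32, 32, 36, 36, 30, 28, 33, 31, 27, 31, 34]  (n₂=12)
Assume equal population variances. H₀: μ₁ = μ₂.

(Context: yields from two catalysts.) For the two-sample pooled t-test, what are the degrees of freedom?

df = n₁ + n₂ − 2 = 19 + 12 − 2 = 29

degrees of freedom = 29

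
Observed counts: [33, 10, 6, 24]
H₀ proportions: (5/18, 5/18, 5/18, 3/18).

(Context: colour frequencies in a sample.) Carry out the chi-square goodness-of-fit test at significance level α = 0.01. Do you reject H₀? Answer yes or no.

n = 73; E_i = n·p_i = [20.28, 20.28, 20.28, 12.17]
χ² = (33−20.28)²/20.28 + (10−20.28)²/20.28 + (6−20.28)²/20.28 + (24−12.17)²/12.17 = 34.7534
df = 3
p-value (upper-tail) = 0.00000
At α=0.01: p < α → reject H₀

reject H₀: yes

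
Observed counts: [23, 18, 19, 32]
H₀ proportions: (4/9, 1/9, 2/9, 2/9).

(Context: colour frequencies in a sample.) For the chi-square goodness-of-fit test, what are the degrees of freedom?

df = k − 1 = 4 − 1 = 3

degrees of freedom = 3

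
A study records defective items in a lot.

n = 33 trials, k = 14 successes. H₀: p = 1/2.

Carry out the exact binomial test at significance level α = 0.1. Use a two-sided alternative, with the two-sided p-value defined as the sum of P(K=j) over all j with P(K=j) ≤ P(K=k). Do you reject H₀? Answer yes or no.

Exact binomial: n=33, k=14, p₀=1/2=0.5000
P(X=j) = C(n,j)·p₀^j·(1−p₀)^(n−j); p = Σ P(X=j) over j with P(X=j) ≤ P(X=14)
p-value (two-sided) = 0.48685
At α=0.1: p ≥ α → fail to reject H₀

reject H₀: no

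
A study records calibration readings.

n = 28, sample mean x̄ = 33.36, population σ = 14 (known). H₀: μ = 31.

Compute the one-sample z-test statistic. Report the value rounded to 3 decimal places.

SE = σ/√n = 14/√28 = 2.6458
z = (x̄−μ₀)/SE = (33.36−31)/2.6458 = 0.8920

test statistic = 0.892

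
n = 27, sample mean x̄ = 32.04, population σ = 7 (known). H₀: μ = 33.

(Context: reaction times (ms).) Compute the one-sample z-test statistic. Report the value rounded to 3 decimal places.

SE = σ/√n = 7/√27 = 1.3472
z = (x̄−μ₀)/SE = (32.04−33)/1.3472 = -0.7126

test statistic = -0.713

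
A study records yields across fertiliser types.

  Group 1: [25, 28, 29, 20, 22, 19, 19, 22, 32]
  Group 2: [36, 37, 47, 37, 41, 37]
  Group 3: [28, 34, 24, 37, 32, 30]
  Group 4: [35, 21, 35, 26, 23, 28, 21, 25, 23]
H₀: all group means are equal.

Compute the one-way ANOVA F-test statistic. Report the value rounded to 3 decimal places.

Group means [24.00, 39.17, 30.83, 26.33], grand mean 29.100
SSB = Σnᵢ(x̄ᵢ−x̄)² = 929.033; SSW = ΣΣ(x−x̄ᵢ)² = 607.667
MSB = 929.033/3 = 309.6778; MSW = 607.667/26 = 23.3718
F = MSB/MSW = 13.2501
df = (3, 26)

test statistic = 13.250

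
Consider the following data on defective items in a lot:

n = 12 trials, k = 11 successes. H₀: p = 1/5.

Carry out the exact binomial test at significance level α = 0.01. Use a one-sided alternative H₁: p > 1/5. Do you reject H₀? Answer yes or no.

Exact binomial: n=12, k=11, p₀=1/5=0.2000
P(X≥11) from Σ C(n,i)·p₀^i·(1−p₀)^(n−i)
p-value (one-sided, H₁ greater) = 0.00000
At α=0.01: p < α → reject H₀

reject H₀: yes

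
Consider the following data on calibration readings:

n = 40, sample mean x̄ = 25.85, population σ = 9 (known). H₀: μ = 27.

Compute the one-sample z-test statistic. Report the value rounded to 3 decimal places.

SE = σ/√n = 9/√40 = 1.4230
z = (x̄−μ₀)/SE = (25.85−27)/1.4230 = -0.8081

test statistic = -0.808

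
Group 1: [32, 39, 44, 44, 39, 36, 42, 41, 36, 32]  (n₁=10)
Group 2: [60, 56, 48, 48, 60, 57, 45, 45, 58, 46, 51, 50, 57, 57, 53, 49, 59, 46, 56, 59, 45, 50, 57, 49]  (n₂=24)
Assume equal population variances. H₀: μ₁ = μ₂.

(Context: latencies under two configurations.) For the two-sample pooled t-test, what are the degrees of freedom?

df = n₁ + n₂ − 2 = 10 + 24 − 2 = 32

degrees of freedom = 32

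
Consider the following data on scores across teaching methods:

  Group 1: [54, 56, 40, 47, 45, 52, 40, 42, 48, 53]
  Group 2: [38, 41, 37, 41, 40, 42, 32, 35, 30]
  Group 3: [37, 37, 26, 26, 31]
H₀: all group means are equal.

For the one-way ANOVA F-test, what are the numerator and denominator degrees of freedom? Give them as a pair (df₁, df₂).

k = 3 groups, N = 24 total
df = (k−1, N−k) = (3−1, 24−3) = (2, 21)

degrees of freedom = [2, 21]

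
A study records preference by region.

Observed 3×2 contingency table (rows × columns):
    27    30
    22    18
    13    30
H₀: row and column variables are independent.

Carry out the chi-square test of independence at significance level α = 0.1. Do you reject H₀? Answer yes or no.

reject H₀: yes

Row totals [57, 40, 43], col totals [62, 78], n=140
χ² = (27−25.24)²/25.24 + (30−31.76)²/31.76 + (22−17.71)²/17.71 + (18−22.29)²/22.29 + (13−19.04)²/19.04 + (30−23.96)²/23.96 = 5.5224
df = 2
p-value (upper-tail) = 0.06322
At α=0.1: p < α → reject H₀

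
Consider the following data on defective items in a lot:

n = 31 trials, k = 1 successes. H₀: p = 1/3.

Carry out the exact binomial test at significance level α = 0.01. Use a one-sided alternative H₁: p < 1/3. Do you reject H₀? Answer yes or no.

Exact binomial: n=31, k=1, p₀=1/3=0.3333
P(X≤1) from Σ C(n,i)·p₀^i·(1−p₀)^(n−i)
p-value (one-sided, H₁ less) = 0.00006
At α=0.01: p < α → reject H₀

reject H₀: yes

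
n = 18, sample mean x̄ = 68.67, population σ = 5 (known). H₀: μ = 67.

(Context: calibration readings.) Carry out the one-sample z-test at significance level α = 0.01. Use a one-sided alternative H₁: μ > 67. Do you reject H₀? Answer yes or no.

reject H₀: no

SE = σ/√n = 5/√18 = 1.1785
z = (x̄−μ₀)/SE = (68.67−67)/1.1785 = 1.4170
p-value (one-sided, H₁ greater) = 0.07824
At α=0.01: p ≥ α → fail to reject H₀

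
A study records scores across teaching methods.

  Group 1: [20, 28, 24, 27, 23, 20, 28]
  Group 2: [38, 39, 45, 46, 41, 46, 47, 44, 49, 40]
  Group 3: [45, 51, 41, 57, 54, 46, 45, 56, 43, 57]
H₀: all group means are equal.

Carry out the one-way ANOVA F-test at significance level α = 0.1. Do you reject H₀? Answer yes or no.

Group means [24.29, 43.50, 49.50], grand mean 40.741
SSB = Σnᵢ(x̄ᵢ−x̄)² = 2738.757; SSW = ΣΣ(x−x̄ᵢ)² = 544.429
MSB = 2738.757/2 = 1369.3783; MSW = 544.429/24 = 22.6845
F = MSB/MSW = 60.3662
df = (2, 24)
p-value (upper-tail) = 0.00000
At α=0.1: p < α → reject H₀

reject H₀: yes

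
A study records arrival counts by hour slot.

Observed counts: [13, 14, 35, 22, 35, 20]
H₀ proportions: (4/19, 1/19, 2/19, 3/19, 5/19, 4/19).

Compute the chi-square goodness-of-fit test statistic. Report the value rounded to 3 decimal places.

test statistic = 46.501

n = 139; E_i = n·p_i = [29.26, 7.32, 14.63, 21.95, 36.58, 29.26]
χ² = (13−29.26)²/29.26 + (14−7.32)²/7.32 + (35−14.63)²/14.63 + (22−21.95)²/21.95 + (35−36.58)²/36.58 + (20−29.26)²/29.26 = 46.5006
df = 5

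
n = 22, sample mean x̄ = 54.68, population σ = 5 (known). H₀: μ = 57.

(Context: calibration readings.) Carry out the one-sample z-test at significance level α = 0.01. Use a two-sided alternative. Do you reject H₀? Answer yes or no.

reject H₀: no

SE = σ/√n = 5/√22 = 1.0660
z = (x̄−μ₀)/SE = (54.68−57)/1.0660 = -2.1764
p-value (two-sided) = 0.02953
At α=0.01: p ≥ α → fail to reject H₀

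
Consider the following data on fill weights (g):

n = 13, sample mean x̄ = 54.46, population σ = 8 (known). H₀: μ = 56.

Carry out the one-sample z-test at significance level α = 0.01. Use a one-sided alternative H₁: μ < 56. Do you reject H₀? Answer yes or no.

reject H₀: no

SE = σ/√n = 8/√13 = 2.2188
z = (x̄−μ₀)/SE = (54.46−56)/2.2188 = -0.6941
p-value (one-sided, H₁ less) = 0.24382
At α=0.01: p ≥ α → fail to reject H₀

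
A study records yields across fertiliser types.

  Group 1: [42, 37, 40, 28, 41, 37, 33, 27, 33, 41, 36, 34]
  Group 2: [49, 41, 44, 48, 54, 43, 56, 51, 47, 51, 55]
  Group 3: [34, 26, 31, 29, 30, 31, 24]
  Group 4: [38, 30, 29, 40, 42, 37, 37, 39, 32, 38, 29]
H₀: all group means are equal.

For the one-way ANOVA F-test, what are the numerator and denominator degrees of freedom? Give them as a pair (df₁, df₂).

k = 4 groups, N = 41 total
df = (k−1, N−k) = (4−1, 41−4) = (3, 37)

degrees of freedom = [3, 37]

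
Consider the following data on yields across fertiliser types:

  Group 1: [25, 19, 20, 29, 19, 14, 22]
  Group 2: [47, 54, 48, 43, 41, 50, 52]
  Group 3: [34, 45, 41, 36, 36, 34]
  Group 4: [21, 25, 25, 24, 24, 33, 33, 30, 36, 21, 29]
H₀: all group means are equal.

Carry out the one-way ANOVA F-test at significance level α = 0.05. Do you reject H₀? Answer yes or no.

reject H₀: yes

Group means [21.14, 47.86, 37.67, 27.36], grand mean 32.581
SSB = Σnᵢ(x̄ᵢ−x̄)² = 3003.955; SSW = ΣΣ(x−x̄ᵢ)² = 629.593
MSB = 3003.955/3 = 1001.3184; MSW = 629.593/27 = 23.3183
F = MSB/MSW = 42.9414
df = (3, 27)
p-value (upper-tail) = 0.00000
At α=0.05: p < α → reject H₀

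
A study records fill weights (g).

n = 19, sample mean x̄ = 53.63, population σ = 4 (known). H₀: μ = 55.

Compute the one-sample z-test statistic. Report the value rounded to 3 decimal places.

test statistic = -1.493

SE = σ/√n = 4/√19 = 0.9177
z = (x̄−μ₀)/SE = (53.63−55)/0.9177 = -1.4929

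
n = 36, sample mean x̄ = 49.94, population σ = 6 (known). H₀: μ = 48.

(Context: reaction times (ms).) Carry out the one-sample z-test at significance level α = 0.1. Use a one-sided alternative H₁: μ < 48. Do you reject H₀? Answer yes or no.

SE = σ/√n = 6/√36 = 1.0000
z = (x̄−μ₀)/SE = (49.94−48)/1.0000 = 1.9400
p-value (one-sided, H₁ less) = 0.97381
At α=0.1: p ≥ α → fail to reject H₀

reject H₀: no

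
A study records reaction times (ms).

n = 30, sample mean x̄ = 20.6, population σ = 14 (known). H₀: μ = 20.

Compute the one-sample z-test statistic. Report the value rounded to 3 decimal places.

test statistic = 0.235

SE = σ/√n = 14/√30 = 2.5560
z = (x̄−μ₀)/SE = (20.6−20)/2.5560 = 0.2347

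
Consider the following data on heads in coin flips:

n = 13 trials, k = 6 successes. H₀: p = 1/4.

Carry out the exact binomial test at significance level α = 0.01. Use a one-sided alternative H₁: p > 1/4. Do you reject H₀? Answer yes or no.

reject H₀: no

Exact binomial: n=13, k=6, p₀=1/4=0.2500
P(X≥6) from Σ C(n,i)·p₀^i·(1−p₀)^(n−i)
p-value (one-sided, H₁ greater) = 0.08021
At α=0.01: p ≥ α → fail to reject H₀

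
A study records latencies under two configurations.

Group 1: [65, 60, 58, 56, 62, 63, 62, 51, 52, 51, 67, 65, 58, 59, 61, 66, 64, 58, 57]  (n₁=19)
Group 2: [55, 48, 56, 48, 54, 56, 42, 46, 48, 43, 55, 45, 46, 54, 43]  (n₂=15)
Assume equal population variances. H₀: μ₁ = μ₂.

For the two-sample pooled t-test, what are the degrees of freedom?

df = n₁ + n₂ − 2 = 19 + 15 − 2 = 32

degrees of freedom = 32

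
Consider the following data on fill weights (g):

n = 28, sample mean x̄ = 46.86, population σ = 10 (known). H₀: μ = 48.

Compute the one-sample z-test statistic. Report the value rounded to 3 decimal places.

test statistic = -0.603

SE = σ/√n = 10/√28 = 1.8898
z = (x̄−μ₀)/SE = (46.86−48)/1.8898 = -0.6032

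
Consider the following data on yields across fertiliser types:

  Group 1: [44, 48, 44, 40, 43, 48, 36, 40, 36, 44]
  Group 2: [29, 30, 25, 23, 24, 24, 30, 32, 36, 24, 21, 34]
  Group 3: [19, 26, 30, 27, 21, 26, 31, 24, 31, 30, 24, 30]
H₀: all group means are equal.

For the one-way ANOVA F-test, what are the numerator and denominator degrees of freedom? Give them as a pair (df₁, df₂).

k = 3 groups, N = 34 total
df = (k−1, N−k) = (3−1, 34−3) = (2, 31)

degrees of freedom = [2, 31]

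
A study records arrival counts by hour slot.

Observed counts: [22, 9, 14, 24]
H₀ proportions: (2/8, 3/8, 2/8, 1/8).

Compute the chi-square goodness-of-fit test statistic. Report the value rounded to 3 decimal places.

test statistic = 40.333

n = 69; E_i = n·p_i = [17.25, 25.88, 17.25, 8.62]
χ² = (22−17.25)²/17.25 + (9−25.88)²/25.88 + (14−17.25)²/17.25 + (24−8.62)²/8.62 = 40.3333
df = 3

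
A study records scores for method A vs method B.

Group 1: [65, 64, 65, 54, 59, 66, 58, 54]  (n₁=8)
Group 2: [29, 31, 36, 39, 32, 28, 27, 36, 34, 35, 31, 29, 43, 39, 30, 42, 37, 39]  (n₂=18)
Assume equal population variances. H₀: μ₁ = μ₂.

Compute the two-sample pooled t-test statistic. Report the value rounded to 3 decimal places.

test statistic = 12.554

x̄₁=60.625, s₁=5.012, n₁=8
x̄₂=34.278, s₂=4.909, n₂=18
s_p² = [7·5.012² + 17·4.909²]/24 = 24.3953
SE = √(s_p²·(1/8+1/18)) = 2.0987
t = (60.625−34.278)/2.0987 = 12.5538
df = 24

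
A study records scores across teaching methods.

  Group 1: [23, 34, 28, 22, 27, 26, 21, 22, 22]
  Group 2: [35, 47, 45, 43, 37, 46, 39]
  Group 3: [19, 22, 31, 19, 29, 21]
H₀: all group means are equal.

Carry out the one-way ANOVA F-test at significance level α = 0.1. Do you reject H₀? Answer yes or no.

Group means [25.00, 41.71, 23.50], grand mean 29.909
SSB = Σnᵢ(x̄ᵢ−x̄)² = 1438.890; SSW = ΣΣ(x−x̄ᵢ)² = 410.929
MSB = 1438.890/2 = 719.4448; MSW = 410.929/19 = 21.6278
F = MSB/MSW = 33.2648
df = (2, 19)
p-value (upper-tail) = 0.00000
At α=0.1: p < α → reject H₀

reject H₀: yes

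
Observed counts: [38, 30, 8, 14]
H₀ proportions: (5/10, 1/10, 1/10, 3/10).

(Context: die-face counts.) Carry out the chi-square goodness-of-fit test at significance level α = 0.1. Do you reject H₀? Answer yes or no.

n = 90; E_i = n·p_i = [45.00, 9.00, 9.00, 27.00]
χ² = (38−45.00)²/45.00 + (30−9.00)²/9.00 + (8−9.00)²/9.00 + (14−27.00)²/27.00 = 56.4593
df = 3
p-value (upper-tail) = 0.00000
At α=0.1: p < α → reject H₀

reject H₀: yes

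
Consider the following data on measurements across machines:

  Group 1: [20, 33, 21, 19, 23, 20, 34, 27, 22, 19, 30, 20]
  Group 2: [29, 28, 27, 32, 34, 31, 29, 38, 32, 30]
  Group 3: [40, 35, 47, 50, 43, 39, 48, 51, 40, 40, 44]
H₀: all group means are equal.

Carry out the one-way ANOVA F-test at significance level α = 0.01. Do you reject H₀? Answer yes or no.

reject H₀: yes

Group means [24.00, 31.00, 43.36], grand mean 32.576
SSB = Σnᵢ(x̄ᵢ−x̄)² = 2187.515; SSW = ΣΣ(x−x̄ᵢ)² = 692.545
MSB = 2187.515/2 = 1093.7576; MSW = 692.545/30 = 23.0848
F = MSB/MSW = 47.3799
df = (2, 30)
p-value (upper-tail) = 0.00000
At α=0.01: p < α → reject H₀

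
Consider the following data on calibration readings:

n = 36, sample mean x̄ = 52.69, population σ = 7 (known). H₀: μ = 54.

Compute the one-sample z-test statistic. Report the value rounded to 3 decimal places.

test statistic = -1.123

SE = σ/√n = 7/√36 = 1.1667
z = (x̄−μ₀)/SE = (52.69−54)/1.1667 = -1.1229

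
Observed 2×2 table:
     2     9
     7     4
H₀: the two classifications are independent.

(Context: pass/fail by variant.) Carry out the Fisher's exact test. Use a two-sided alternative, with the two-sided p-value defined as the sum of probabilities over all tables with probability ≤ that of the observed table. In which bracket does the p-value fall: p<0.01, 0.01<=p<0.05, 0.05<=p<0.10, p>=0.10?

Margins: r₁=11, r₂=11, c₁=9, c₂=13, n=22
p_obs = C(11,2)·C(11,7)/C(22,9); sum pmf over tables with pmf ≤ p_obs
p-value (two-sided) = 0.08050
→ bracket: 0.05<=p<0.10

p-value bracket: 0.05<=p<0.10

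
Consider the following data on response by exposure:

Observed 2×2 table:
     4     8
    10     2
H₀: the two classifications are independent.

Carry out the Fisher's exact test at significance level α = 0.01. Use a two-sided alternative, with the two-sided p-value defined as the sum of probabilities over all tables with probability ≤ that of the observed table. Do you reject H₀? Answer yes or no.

Margins: r₁=12, r₂=12, c₁=14, c₂=10, n=24
p_obs = C(12,4)·C(12,10)/C(24,14); sum pmf over tables with pmf ≤ p_obs
p-value (two-sided) = 0.03607
At α=0.01: p ≥ α → fail to reject H₀

reject H₀: no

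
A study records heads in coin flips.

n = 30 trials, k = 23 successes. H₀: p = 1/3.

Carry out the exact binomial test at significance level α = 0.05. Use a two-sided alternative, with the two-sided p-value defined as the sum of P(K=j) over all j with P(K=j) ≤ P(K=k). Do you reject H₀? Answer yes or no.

reject H₀: yes

Exact binomial: n=30, k=23, p₀=1/3=0.3333
P(X=j) = C(n,j)·p₀^j·(1−p₀)^(n−j); p = Σ P(X=j) over j with P(X=j) ≤ P(X=23)
p-value (two-sided) = 0.00000
At α=0.05: p < α → reject H₀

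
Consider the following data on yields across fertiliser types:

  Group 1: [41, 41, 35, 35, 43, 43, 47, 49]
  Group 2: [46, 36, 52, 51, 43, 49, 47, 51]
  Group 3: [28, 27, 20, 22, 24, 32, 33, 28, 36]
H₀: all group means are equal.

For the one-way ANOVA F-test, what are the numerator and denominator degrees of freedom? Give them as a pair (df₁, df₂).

k = 3 groups, N = 25 total
df = (k−1, N−k) = (3−1, 25−3) = (2, 22)

degrees of freedom = [2, 22]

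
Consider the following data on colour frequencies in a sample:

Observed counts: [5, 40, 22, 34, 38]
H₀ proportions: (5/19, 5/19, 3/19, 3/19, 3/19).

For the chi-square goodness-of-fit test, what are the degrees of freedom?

df = k − 1 = 5 − 1 = 4

degrees of freedom = 4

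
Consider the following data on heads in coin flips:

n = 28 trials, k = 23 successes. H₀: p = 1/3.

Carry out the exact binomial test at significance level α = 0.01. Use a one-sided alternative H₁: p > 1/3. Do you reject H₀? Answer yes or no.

reject H₀: yes

Exact binomial: n=28, k=23, p₀=1/3=0.3333
P(X≥23) from Σ C(n,i)·p₀^i·(1−p₀)^(n−i)
p-value (one-sided, H₁ greater) = 0.00000
At α=0.01: p < α → reject H₀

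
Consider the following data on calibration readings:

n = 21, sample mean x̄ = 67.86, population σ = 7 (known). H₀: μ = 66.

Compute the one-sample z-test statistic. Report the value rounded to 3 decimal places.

test statistic = 1.218

SE = σ/√n = 7/√21 = 1.5275
z = (x̄−μ₀)/SE = (67.86−66)/1.5275 = 1.2177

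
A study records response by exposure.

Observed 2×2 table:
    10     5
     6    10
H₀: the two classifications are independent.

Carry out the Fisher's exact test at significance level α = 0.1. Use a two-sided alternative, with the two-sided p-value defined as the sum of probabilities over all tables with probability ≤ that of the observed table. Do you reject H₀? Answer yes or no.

reject H₀: no

Margins: r₁=15, r₂=16, c₁=16, c₂=15, n=31
p_obs = C(15,10)·C(16,6)/C(31,16); sum pmf over tables with pmf ≤ p_obs
p-value (two-sided) = 0.15561
At α=0.1: p ≥ α → fail to reject H₀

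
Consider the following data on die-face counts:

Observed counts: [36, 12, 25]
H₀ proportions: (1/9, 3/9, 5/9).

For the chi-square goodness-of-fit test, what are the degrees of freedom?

df = k − 1 = 3 − 1 = 2

degrees of freedom = 2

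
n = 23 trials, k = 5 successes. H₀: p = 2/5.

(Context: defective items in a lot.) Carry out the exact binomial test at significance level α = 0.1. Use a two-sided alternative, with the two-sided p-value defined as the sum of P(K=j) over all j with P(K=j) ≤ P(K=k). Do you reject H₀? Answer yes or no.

Exact binomial: n=23, k=5, p₀=2/5=0.4000
P(X=j) = C(n,j)·p₀^j·(1−p₀)^(n−j); p = Σ P(X=j) over j with P(X=j) ≤ P(X=5)
p-value (two-sided) = 0.08889
At α=0.1: p < α → reject H₀

reject H₀: yes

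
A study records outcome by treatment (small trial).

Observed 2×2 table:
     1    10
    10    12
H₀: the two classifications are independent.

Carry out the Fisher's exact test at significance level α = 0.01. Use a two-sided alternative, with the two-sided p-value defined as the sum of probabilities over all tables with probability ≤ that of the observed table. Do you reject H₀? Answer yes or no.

reject H₀: no

Margins: r₁=11, r₂=22, c₁=11, c₂=22, n=33
p_obs = C(11,1)·C(22,10)/C(33,11); sum pmf over tables with pmf ≤ p_obs
p-value (two-sided) = 0.05425
At α=0.01: p ≥ α → fail to reject H₀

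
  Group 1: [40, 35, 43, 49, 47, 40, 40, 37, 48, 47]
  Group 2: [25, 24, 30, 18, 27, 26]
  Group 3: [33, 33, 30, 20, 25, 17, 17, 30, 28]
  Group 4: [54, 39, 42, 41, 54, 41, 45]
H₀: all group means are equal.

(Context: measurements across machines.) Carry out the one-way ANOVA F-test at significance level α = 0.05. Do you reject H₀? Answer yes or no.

Group means [42.60, 25.00, 25.89, 45.14], grand mean 35.156
SSB = Σnᵢ(x̄ᵢ−x̄)² = 2644.073; SSW = ΣΣ(x−x̄ᵢ)² = 870.146
MSB = 2644.073/3 = 881.3576; MSW = 870.146/28 = 31.0766
F = MSB/MSW = 28.3608
df = (3, 28)
p-value (upper-tail) = 0.00000
At α=0.05: p < α → reject H₀

reject H₀: yes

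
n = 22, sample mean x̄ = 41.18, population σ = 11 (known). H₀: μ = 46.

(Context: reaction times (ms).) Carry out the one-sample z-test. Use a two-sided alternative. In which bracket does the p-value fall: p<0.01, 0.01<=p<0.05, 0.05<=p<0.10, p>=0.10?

SE = σ/√n = 11/√22 = 2.3452
z = (x̄−μ₀)/SE = (41.18−46)/2.3452 = -2.0553
p-value (two-sided) = 0.03985
→ bracket: 0.01<=p<0.05

p-value bracket: 0.01<=p<0.05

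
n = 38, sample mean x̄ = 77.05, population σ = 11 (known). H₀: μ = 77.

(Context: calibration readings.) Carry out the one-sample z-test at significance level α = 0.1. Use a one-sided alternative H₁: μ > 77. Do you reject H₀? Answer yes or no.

reject H₀: no

SE = σ/√n = 11/√38 = 1.7844
z = (x̄−μ₀)/SE = (77.05−77)/1.7844 = 0.0280
p-value (one-sided, H₁ greater) = 0.48882
At α=0.1: p ≥ α → fail to reject H₀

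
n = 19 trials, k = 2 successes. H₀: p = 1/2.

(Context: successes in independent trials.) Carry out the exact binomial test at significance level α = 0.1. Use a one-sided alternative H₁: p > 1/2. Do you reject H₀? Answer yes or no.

Exact binomial: n=19, k=2, p₀=1/2=0.5000
P(X≥2) from Σ C(n,i)·p₀^i·(1−p₀)^(n−i)
p-value (one-sided, H₁ greater) = 0.99996
At α=0.1: p ≥ α → fail to reject H₀

reject H₀: no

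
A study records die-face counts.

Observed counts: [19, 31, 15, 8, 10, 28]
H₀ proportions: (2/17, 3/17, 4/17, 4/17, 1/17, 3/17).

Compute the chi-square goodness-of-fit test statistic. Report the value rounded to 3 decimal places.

n = 111; E_i = n·p_i = [13.06, 19.59, 26.12, 26.12, 6.53, 19.59]
χ² = (19−13.06)²/13.06 + (31−19.59)²/19.59 + (15−26.12)²/26.12 + (8−26.12)²/26.12 + (10−6.53)²/6.53 + (28−19.59)²/19.59 = 32.1089
df = 5

test statistic = 32.109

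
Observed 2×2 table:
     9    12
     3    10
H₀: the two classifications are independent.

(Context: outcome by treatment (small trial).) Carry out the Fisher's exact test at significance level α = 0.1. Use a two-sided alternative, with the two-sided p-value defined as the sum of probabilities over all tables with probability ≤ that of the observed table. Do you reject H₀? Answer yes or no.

reject H₀: no

Margins: r₁=21, r₂=13, c₁=12, c₂=22, n=34
p_obs = C(21,9)·C(13,3)/C(34,12); sum pmf over tables with pmf ≤ p_obs
p-value (two-sided) = 0.29195
At α=0.1: p ≥ α → fail to reject H₀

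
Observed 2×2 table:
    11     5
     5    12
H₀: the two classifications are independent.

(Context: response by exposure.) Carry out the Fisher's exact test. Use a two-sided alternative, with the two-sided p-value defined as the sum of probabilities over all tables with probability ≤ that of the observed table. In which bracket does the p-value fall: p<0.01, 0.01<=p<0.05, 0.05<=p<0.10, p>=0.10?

Margins: r₁=16, r₂=17, c₁=16, c₂=17, n=33
p_obs = C(16,11)·C(17,5)/C(33,16); sum pmf over tables with pmf ≤ p_obs
p-value (two-sided) = 0.03808
→ bracket: 0.01<=p<0.05

p-value bracket: 0.01<=p<0.05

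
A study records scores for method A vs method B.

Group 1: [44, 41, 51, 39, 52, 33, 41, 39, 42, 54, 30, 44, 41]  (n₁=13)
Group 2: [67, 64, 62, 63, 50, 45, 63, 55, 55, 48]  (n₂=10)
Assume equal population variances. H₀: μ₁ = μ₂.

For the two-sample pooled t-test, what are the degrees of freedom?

degrees of freedom = 21

df = n₁ + n₂ − 2 = 13 + 10 − 2 = 21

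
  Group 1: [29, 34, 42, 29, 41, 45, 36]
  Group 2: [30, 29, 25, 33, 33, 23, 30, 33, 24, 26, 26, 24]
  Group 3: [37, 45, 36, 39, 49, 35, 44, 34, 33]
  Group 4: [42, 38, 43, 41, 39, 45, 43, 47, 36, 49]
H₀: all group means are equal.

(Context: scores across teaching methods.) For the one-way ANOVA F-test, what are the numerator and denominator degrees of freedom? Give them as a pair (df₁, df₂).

degrees of freedom = [3, 34]

k = 4 groups, N = 38 total
df = (k−1, N−k) = (4−1, 38−4) = (3, 34)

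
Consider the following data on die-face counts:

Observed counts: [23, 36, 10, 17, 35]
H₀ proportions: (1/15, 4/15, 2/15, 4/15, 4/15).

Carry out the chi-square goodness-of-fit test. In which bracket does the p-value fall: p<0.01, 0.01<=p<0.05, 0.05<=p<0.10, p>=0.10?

p-value bracket: p<0.01

n = 121; E_i = n·p_i = [8.07, 32.27, 16.13, 32.27, 32.27]
χ² = (23−8.07)²/8.07 + (36−32.27)²/32.27 + (10−16.13)²/16.13 + (17−32.27)²/32.27 + (35−32.27)²/32.27 = 37.8636
df = 4
p-value (upper-tail) = 0.00000
→ bracket: p<0.01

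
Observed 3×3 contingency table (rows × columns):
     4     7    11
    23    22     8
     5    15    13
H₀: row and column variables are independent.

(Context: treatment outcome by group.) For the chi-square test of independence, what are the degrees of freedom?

degrees of freedom = 4

df = (r−1)(c−1) = (3−1)·(3−1) = 4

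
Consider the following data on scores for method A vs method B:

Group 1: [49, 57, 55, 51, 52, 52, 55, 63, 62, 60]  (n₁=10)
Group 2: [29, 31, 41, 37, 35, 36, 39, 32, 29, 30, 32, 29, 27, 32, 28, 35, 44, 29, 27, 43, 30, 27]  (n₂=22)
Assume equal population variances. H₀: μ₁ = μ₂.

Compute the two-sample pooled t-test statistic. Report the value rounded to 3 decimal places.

test statistic = 11.687

x̄₁=55.600, s₁=4.812, n₁=10
x̄₂=32.818, s₂=5.234, n₂=22
s_p² = [9·4.812² + 21·5.234²]/30 = 26.1224
SE = √(s_p²·(1/10+1/22)) = 1.9493
t = (55.600−32.818)/1.9493 = 11.6874
df = 30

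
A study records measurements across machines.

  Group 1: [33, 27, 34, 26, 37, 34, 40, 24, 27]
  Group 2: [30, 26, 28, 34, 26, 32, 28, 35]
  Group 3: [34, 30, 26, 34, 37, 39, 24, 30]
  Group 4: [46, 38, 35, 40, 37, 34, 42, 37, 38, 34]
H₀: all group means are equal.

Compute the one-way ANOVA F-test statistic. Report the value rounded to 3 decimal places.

Group means [31.33, 29.88, 31.75, 38.10], grand mean 33.029
SSB = Σnᵢ(x̄ᵢ−x̄)² = 375.696; SSW = ΣΣ(x−x̄ᵢ)² = 645.275
MSB = 375.696/3 = 125.2321; MSW = 645.275/31 = 20.8153
F = MSB/MSW = 6.0163
df = (3, 31)

test statistic = 6.016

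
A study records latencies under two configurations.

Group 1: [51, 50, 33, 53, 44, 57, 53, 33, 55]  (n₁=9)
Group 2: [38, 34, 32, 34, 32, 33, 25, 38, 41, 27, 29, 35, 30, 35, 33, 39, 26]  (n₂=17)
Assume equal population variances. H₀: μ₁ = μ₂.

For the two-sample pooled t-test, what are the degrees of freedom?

df = n₁ + n₂ − 2 = 9 + 17 − 2 = 24

degrees of freedom = 24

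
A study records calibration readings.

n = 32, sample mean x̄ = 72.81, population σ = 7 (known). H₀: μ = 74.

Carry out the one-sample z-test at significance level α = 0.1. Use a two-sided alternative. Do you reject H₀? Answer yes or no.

reject H₀: no

SE = σ/√n = 7/√32 = 1.2374
z = (x̄−μ₀)/SE = (72.81−74)/1.2374 = -0.9617
p-value (two-sided) = 0.33622
At α=0.1: p ≥ α → fail to reject H₀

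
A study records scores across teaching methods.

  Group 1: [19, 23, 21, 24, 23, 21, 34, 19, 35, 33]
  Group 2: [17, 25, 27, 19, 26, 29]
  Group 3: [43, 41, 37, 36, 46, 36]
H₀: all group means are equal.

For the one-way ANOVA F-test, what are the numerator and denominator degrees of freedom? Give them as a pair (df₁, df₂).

k = 3 groups, N = 22 total
df = (k−1, N−k) = (3−1, 22−3) = (2, 19)

degrees of freedom = [2, 19]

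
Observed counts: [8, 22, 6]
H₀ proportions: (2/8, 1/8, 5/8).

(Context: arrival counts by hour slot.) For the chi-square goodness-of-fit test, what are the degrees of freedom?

degrees of freedom = 2

df = k − 1 = 3 − 1 = 2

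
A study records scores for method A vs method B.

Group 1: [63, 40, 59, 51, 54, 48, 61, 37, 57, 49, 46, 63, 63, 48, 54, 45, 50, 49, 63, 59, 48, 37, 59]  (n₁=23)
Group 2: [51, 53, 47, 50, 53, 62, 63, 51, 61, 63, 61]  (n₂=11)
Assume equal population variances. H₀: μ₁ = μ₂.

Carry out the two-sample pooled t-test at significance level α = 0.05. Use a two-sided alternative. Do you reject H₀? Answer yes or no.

reject H₀: no

x̄₁=52.304, s₁=8.238, n₁=23
x̄₂=55.909, s₂=6.074, n₂=11
s_p² = [22·8.238² + 10·6.074²]/32 = 58.1806
SE = √(s_p²·(1/23+1/11)) = 2.7962
t = (52.304−55.909)/2.7962 = -1.2892
df = 32
p-value (two-sided) = 0.20658
At α=0.05: p ≥ α → fail to reject H₀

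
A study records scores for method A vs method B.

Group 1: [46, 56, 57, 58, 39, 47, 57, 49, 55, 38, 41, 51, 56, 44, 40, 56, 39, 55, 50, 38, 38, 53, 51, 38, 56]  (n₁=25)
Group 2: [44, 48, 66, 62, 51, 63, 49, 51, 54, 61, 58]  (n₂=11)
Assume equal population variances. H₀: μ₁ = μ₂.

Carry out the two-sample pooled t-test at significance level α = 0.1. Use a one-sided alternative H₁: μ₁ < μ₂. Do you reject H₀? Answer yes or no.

x̄₁=48.320, s₁=7.521, n₁=25
x̄₂=55.182, s₂=7.195, n₂=11
s_p² = [24·7.521² + 10·7.195²]/34 = 55.1493
SE = √(s_p²·(1/25+1/11)) = 2.6869
t = (48.320−55.182)/2.6869 = -2.5538
df = 34
p-value (one-sided, H₁ less) = 0.00765
At α=0.1: p < α → reject H₀

reject H₀: yes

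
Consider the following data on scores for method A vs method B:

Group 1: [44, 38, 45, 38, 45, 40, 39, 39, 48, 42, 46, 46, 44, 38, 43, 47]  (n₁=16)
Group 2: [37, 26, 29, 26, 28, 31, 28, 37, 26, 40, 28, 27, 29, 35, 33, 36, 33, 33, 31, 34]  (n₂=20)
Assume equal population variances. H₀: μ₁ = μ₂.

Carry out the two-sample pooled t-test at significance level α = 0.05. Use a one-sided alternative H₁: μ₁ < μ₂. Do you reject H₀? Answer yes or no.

x̄₁=42.625, s₁=3.500, n₁=16
x̄₂=31.350, s₂=4.221, n₂=20
s_p² = [15·3.500² + 19·4.221²]/34 = 15.3618
SE = √(s_p²·(1/16+1/20)) = 1.3146
t = (42.625−31.350)/1.3146 = 8.5767
df = 34
p-value (one-sided, H₁ less) = 1.00000
At α=0.05: p ≥ α → fail to reject H₀

reject H₀: no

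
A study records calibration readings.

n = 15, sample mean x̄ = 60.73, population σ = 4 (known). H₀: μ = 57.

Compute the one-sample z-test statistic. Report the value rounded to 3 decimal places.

SE = σ/√n = 4/√15 = 1.0328
z = (x̄−μ₀)/SE = (60.73−57)/1.0328 = 3.6116

test statistic = 3.612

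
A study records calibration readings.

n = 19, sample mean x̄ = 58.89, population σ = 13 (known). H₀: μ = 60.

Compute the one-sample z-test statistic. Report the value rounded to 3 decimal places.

test statistic = -0.372

SE = σ/√n = 13/√19 = 2.9824
z = (x̄−μ₀)/SE = (58.89−60)/2.9824 = -0.3722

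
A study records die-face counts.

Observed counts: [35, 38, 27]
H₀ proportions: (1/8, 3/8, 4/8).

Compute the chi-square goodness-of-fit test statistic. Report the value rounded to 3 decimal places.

test statistic = 51.087

n = 100; E_i = n·p_i = [12.50, 37.50, 50.00]
χ² = (35−12.50)²/12.50 + (38−37.50)²/37.50 + (27−50.00)²/50.00 = 51.0867
df = 2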